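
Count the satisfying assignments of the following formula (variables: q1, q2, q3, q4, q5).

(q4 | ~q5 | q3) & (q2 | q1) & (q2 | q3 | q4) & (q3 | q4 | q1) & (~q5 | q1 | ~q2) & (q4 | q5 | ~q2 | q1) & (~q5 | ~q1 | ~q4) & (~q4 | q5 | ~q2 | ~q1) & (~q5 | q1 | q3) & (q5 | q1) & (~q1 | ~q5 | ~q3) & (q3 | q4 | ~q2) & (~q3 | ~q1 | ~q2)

3

There are 2^5 = 32 truth assignments over (q1, q2, q3, q4, q5).
Split on q5. With q5 = 1, the clauses containing q5 are satisfied and ~q5 drops from the rest; 0 of the 2^4 = 16 assignments to the other variables satisfy what remains.
With q5 = 0, by the same count on the reduced clause set, 3 assignments work.
(One model: q1=T, q2=F, q3=F, q4=T, q5=F.)
Total: 0 + 3 = 3.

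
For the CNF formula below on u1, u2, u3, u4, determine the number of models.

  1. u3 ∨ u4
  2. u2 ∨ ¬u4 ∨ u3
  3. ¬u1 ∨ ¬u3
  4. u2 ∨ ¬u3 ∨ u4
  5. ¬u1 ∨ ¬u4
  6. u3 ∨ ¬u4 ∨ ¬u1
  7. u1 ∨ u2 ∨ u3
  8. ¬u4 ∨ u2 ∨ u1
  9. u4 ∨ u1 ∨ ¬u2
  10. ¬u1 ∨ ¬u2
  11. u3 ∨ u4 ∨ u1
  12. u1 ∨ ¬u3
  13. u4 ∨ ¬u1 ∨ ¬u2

1

There are 2^4 = 16 truth assignments over (u1, u2, u3, u4).
Check each against the 13 clauses (columns in the order u1, u2, u3, u4):
  F F F F  ✗ fails (u3 ∨ u4)
  F F F T  ✗ fails (u2 ∨ ¬u4 ∨ u3)
  F F T F  ✗ fails (u2 ∨ ¬u3 ∨ u4)
  F F T T  ✗ fails (¬u4 ∨ u2 ∨ u1)
  F T F F  ✗ fails (u3 ∨ u4)
  F T F T  ✓ satisfies all
  F T T F  ✗ fails (u4 ∨ u1 ∨ ¬u2)
  F T T T  ✗ fails (u1 ∨ ¬u3)
  T F F F  ✗ fails (u3 ∨ u4)
  T F F T  ✗ fails (u2 ∨ ¬u4 ∨ u3)
  T F T F  ✗ fails (¬u1 ∨ ¬u3)
  T F T T  ✗ fails (¬u1 ∨ ¬u3)
  T T F F  ✗ fails (u3 ∨ u4)
  T T F T  ✗ fails (¬u1 ∨ ¬u4)
  T T T F  ✗ fails (¬u1 ∨ ¬u3)
  T T T T  ✗ fails (¬u1 ∨ ¬u3)
1 of the 16 rows is a model.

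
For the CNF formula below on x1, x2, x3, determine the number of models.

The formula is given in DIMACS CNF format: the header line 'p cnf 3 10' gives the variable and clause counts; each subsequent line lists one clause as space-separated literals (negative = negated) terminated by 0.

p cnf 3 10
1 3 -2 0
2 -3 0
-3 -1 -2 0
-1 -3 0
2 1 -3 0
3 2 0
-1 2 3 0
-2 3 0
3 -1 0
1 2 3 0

1

There are 2^3 = 8 truth assignments over (x1, x2, x3).
Check each against the 10 clauses (columns in the order x1, x2, x3):
  F F F  ✗ fails (x3 ∨ x2)
  F F T  ✗ fails (x2 ∨ ¬x3)
  F T F  ✗ fails (x1 ∨ x3 ∨ ¬x2)
  F T T  ✓ satisfies all
  T F F  ✗ fails (x3 ∨ x2)
  T F T  ✗ fails (x2 ∨ ¬x3)
  T T F  ✗ fails (¬x2 ∨ x3)
  T T T  ✗ fails (¬x3 ∨ ¬x1 ∨ ¬x2)
1 of the 8 rows is a model.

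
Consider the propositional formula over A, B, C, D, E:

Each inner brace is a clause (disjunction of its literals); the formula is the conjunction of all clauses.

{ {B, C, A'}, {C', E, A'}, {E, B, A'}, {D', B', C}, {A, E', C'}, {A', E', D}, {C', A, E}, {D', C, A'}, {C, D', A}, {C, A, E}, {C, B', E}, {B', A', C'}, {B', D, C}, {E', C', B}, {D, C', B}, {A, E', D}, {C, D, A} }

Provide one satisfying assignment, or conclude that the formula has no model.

Suppose B = 1.
Suppose D = 0.
(C) alone gives C = 1.
(A') alone gives A = 0.
(E') alone gives E = 0.
But (E) is also a unit clause — contradiction.
That branch fails; take D = 1 instead.
(C) alone gives C = 1.
(A') alone gives A = 0.
(E') alone gives E = 0.
But (E) is also a unit clause — contradiction.
Both values of D lead to a conflict.
That branch fails; take B = 0 instead.
Suppose C = 1.
(E') alone gives E = 0.
(A') alone gives A = 0.
But (A) is also a unit clause — contradiction.
That branch fails; take C = 0 instead.
(A') alone gives A = 0.
(D') alone gives D = 0.
But (D) is also a unit clause — contradiction.
Both values of C lead to a conflict.
Both values of B lead to a conflict.

UNSATISFIABLE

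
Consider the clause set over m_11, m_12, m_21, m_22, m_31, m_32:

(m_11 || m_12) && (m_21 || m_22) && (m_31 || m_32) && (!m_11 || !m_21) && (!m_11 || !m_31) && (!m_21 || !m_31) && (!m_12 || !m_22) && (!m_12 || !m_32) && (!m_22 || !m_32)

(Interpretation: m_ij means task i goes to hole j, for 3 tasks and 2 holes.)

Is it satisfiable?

No

Suppose m_11 = true.
Unit clause (!m_21) forces m_21 = false.
Unit clause (m_22) forces m_22 = true.
Unit clause (!m_31) forces m_31 = false.
Unit clause (m_32) forces m_32 = true.
Now (!m_32) is unsatisfied and unit — conflict.
That branch fails; take m_11 = false instead.
Unit clause (m_12) forces m_12 = true.
Unit clause (!m_22) forces m_22 = false.
Unit clause (m_21) forces m_21 = true.
Unit clause (!m_31) forces m_31 = false.
Unit clause (m_32) forces m_32 = true.
Now (!m_32) is unsatisfied and unit — conflict.
Either choice for m_11 ends in contradiction.
No assignment satisfies every clause.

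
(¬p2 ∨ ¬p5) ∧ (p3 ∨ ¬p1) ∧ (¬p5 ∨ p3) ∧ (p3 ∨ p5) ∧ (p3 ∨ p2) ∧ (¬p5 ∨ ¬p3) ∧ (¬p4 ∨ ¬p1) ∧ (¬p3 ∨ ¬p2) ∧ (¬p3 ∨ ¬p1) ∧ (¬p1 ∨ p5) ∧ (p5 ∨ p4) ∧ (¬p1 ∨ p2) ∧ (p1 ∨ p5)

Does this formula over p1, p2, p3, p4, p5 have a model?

No, unsatisfiable

Branch on p2: set p2 = False.
Unit clause (p3) forces p3 = True.
Unit clause (¬p5) forces p5 = False.
Unit clause (¬p1) forces p1 = False.
But (p1) is also a unit clause — contradiction.
Undo p2 and try p2 = True.
Unit clause (¬p5) forces p5 = False.
Unit clause (p3) forces p3 = True.
But (¬p3) is also a unit clause — contradiction.
Neither p2 = True nor p2 = False works.
No assignment satisfies every clause.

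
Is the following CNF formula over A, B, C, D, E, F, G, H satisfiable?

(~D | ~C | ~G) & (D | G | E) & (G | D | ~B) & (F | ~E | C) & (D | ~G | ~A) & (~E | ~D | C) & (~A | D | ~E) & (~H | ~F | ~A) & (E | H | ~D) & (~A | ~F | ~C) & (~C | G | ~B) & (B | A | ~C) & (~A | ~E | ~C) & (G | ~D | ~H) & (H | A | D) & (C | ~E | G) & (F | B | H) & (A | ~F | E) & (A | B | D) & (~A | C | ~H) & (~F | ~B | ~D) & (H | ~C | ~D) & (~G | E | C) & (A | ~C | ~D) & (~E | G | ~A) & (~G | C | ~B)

Yes

Try D = 0.
Try G = 1.
From the singleton clause (~A), A = 0.
From the singleton clause (H), H = 1.
From the singleton clause (B), B = 1.
From the singleton clause (C), C = 1.
Try F = 0.
No clause remains; E is free.
A satisfying assignment: A=0; B=1; C=1; D=0; E=1; F=0; G=1; H=1.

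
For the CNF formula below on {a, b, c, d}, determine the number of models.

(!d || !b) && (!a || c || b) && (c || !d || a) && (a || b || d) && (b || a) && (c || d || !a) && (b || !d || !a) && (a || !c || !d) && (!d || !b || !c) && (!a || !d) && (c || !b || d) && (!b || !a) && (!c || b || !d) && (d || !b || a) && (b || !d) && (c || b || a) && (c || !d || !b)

1

There are 2^4 = 16 truth assignments over (a, b, c, d).
Check each against the 17 clauses (columns in the order a, b, c, d):
  F F F F  ✗ fails (a || b || d)
  F F F T  ✗ fails (c || !d || a)
  F F T F  ✗ fails (a || b || d)
  F F T T  ✗ fails (b || a)
  F T F F  ✗ fails (c || !b || d)
  F T F T  ✗ fails (!d || !b)
  F T T F  ✗ fails (d || !b || a)
  F T T T  ✗ fails (!d || !b)
  T F F F  ✗ fails (!a || c || b)
  T F F T  ✗ fails (!a || c || b)
  T F T F  ✓ satisfies all
  T F T T  ✗ fails (b || !d || !a)
  T T F F  ✗ fails (c || d || !a)
  T T F T  ✗ fails (!d || !b)
  T T T F  ✗ fails (!b || !a)
  T T T T  ✗ fails (!d || !b)
1 of the 16 rows is a model.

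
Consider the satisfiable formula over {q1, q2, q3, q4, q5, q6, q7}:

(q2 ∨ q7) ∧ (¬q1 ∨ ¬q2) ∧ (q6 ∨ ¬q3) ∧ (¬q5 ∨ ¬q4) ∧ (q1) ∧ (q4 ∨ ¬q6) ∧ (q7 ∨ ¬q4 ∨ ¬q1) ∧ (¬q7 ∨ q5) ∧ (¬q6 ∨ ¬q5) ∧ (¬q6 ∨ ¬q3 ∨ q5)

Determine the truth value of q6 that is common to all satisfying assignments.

False

Suppose q6 = True.
From the singleton clause (q1), q1 = True.
From the singleton clause (¬q2), q2 = False.
From the singleton clause (q7), q7 = True.
From the singleton clause (q4), q4 = True.
From the singleton clause (¬q5), q5 = False.
But (q5) is also a unit clause — contradiction.
So every satisfying assignment has q6 = False.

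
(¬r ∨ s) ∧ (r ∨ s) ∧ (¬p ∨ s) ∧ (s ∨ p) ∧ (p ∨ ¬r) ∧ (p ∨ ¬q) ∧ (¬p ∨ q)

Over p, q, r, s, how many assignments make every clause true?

3

There are 2^4 = 16 truth assignments over (p, q, r, s).
Check each against the 7 clauses (columns in the order p, q, r, s):
  F F F F  ✗ fails (r ∨ s)
  F F F T  ✓ satisfies all
  F F T F  ✗ fails (¬r ∨ s)
  F F T T  ✗ fails (p ∨ ¬r)
  F T F F  ✗ fails (r ∨ s)
  F T F T  ✗ fails (p ∨ ¬q)
  F T T F  ✗ fails (¬r ∨ s)
  F T T T  ✗ fails (p ∨ ¬r)
  T F F F  ✗ fails (r ∨ s)
  T F F T  ✗ fails (¬p ∨ q)
  T F T F  ✗ fails (¬r ∨ s)
  T F T T  ✗ fails (¬p ∨ q)
  T T F F  ✗ fails (r ∨ s)
  T T F T  ✓ satisfies all
  T T T F  ✗ fails (¬r ∨ s)
  T T T T  ✓ satisfies all
3 of the 16 rows are models.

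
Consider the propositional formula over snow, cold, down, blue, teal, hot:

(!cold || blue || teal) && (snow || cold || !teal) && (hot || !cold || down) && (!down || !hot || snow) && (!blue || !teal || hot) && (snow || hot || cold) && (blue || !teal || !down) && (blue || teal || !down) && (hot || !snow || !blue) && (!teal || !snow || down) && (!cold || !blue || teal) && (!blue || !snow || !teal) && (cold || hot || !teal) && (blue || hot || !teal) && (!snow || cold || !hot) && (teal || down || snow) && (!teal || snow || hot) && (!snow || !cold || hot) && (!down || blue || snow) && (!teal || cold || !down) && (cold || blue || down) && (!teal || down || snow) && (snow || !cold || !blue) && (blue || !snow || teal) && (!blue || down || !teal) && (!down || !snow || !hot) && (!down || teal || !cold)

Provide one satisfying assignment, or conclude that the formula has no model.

UNSATISFIABLE

Try cold = false.
Try snow = true.
(!hot) alone gives hot = false.
(!blue) alone gives blue = false.
(!teal) alone gives teal = false.
That conflicts with the unit clause (teal).
Backtrack on snow: now try snow = false.
(!teal) alone gives teal = false.
(hot) alone gives hot = true.
(!down) alone gives down = false.
That conflicts with the unit clause (down).
Either choice for snow ends in contradiction.
Backtrack on cold: now try cold = true.
Try blue = true.
(teal) alone gives teal = true.
(hot) alone gives hot = true.
(!snow) alone gives snow = false.
That conflicts with the unit clause (snow).
Backtrack on blue: now try blue = false.
(teal) alone gives teal = true.
(!down) alone gives down = false.
(hot) alone gives hot = true.
(!snow) alone gives snow = false.
That conflicts with the unit clause (snow).
Either choice for blue ends in contradiction.
Either choice for cold ends in contradiction.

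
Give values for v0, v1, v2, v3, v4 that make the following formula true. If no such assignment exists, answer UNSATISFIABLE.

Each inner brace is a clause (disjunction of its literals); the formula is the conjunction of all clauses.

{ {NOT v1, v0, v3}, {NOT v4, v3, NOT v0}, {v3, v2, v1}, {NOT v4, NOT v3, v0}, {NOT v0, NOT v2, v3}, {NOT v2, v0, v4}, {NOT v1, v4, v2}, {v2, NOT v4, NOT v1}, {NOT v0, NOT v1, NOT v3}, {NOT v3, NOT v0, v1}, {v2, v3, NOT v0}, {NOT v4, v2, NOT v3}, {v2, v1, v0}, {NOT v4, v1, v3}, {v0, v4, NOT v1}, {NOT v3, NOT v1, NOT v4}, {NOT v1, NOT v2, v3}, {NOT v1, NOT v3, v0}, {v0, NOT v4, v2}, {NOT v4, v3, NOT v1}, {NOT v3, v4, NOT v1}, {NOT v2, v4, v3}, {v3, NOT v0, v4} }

UNSATISFIABLE

Suppose v1 = false.
Suppose v3 = true.
From the singleton clause (NOT v0), v0 = false.
From the singleton clause (NOT v4), v4 = false.
From the singleton clause (NOT v2), v2 = false.
That conflicts with the unit clause (v2).
So v3 must be the other value — set v3 = false.
From the singleton clause (v2), v2 = true.
From the singleton clause (NOT v0), v0 = false.
From the singleton clause (v4), v4 = true.
That conflicts with the unit clause (NOT v4).
Neither v3 = true nor v3 = false works.
So v1 must be the other value — set v1 = true.
Suppose v0 = true.
From the singleton clause (NOT v3), v3 = false.
From the singleton clause (NOT v4), v4 = false.
That conflicts with the unit clause (v4).
So v0 must be the other value — set v0 = false.
From the singleton clause (v3), v3 = true.
That conflicts with the unit clause (NOT v3).
Neither v0 = true nor v0 = false works.
Neither v1 = true nor v1 = false works.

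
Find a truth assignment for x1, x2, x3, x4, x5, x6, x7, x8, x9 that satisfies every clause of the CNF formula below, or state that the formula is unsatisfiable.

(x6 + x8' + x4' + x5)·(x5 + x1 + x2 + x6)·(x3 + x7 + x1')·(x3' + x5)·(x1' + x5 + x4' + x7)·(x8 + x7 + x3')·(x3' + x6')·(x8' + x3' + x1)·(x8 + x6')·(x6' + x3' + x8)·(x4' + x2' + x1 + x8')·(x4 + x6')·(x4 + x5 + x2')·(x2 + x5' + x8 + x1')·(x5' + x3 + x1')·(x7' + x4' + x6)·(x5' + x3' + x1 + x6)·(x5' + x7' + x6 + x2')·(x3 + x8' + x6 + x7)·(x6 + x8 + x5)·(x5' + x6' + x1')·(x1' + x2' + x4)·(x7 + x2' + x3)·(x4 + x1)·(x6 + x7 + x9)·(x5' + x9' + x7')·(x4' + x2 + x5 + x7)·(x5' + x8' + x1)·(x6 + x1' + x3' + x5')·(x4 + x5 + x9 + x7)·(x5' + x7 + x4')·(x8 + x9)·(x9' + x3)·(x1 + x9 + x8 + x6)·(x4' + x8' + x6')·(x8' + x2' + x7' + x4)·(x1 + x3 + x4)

x1: 1,  x2: 0,  x3: 0,  x4: 0,  x5: 0,  x6: 0,  x7: 1,  x8: 1,  x9: 0

Branch on x3: set x3 = 0.
(x9') alone gives x9 = 0.
(x8) alone gives x8 = 1.
Branch on x7: set x7 = 1.
Branch on x4: set x4 = 0.
(x6') alone gives x6 = 0.
(x1) alone gives x1 = 1.
(x5') alone gives x5 = 0.
(x2') alone gives x2 = 0.
Every clause now holds.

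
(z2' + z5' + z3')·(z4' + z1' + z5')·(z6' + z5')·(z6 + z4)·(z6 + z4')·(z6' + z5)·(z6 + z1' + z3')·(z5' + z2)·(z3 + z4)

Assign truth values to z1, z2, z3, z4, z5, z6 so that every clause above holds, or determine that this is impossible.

Branch on z6: set z6 = 0.
The clause (z4) is unit, so z4 = 1.
That conflicts with the unit clause (z4').
That branch fails; take z6 = 1 instead.
The clause (z5') is unit, so z5 = 0.
That conflicts with the unit clause (z5).
Neither z6 = 1 nor z6 = 0 works.

UNSATISFIABLE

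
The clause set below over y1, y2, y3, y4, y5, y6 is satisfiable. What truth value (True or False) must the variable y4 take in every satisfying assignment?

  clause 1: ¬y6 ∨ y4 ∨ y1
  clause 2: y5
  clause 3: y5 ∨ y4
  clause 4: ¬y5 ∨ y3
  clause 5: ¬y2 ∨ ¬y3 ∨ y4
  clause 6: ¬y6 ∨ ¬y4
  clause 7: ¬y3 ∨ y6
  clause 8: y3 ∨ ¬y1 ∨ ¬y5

False

Suppose y4 = True.
The clause (y5) is unit, so y5 = True.
The clause (y3) is unit, so y3 = True.
The clause (¬y6) is unit, so y6 = False.
But (y6) is also a unit clause — contradiction.
So every satisfying assignment has y4 = False.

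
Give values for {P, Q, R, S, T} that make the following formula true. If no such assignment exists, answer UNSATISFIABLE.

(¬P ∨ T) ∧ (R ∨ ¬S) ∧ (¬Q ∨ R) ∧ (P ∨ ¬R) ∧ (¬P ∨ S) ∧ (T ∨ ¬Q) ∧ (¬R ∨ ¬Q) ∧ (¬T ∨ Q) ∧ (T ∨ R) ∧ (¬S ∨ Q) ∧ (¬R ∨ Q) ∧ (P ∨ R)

UNSATISFIABLE

Branch on P: set P = False.
Unit clause (¬R) forces R = False.
Now (R) is unsatisfied and unit — conflict.
So P must be the other value — set P = True.
Unit clause (T) forces T = True.
Unit clause (S) forces S = True.
Unit clause (R) forces R = True.
Unit clause (¬Q) forces Q = False.
Now (Q) is unsatisfied and unit — conflict.
Both values of P lead to a conflict.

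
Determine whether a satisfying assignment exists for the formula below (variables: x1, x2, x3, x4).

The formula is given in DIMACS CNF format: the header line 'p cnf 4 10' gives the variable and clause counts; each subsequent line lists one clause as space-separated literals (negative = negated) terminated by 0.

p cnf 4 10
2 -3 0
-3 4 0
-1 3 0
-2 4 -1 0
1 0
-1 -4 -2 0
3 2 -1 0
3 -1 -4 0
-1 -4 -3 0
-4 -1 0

The clause (x1) is unit, so x1 = True.
The clause (x3) is unit, so x3 = True.
The clause (x2) is unit, so x2 = True.
The clause (x4) is unit, so x4 = True.
That conflicts with the unit clause (¬x4).
No assignment satisfies every clause.

Unsatisfiable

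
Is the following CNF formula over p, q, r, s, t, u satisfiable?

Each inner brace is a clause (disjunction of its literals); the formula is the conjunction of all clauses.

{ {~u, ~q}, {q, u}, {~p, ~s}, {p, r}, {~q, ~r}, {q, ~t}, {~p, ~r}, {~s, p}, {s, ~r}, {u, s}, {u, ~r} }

Suppose u = 1.
From the singleton clause (~q), q = 0.
From the singleton clause (~t), t = 0.
Suppose p = 1.
From the singleton clause (~s), s = 0.
From the singleton clause (~r), r = 0.
Every clause now holds.
A satisfying assignment: p: 1, q: 0, r: 0, s: 0, t: 0, u: 1.

Yes, satisfiable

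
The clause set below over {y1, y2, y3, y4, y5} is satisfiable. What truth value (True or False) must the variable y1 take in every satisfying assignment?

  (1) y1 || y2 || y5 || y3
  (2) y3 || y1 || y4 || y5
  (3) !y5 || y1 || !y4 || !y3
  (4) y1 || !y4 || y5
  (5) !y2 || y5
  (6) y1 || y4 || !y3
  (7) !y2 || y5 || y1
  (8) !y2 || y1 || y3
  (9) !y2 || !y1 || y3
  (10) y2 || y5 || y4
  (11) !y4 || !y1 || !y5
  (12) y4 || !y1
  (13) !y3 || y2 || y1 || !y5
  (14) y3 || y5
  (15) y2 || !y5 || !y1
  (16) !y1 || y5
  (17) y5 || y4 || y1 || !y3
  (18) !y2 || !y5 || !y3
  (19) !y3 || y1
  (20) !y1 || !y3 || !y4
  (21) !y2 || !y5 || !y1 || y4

False

Suppose y1 = true.
The clause (y4) is unit, so y4 = true.
The clause (!y5) is unit, so y5 = false.
But (y5) is also a unit clause — contradiction.
So every satisfying assignment has y1 = False.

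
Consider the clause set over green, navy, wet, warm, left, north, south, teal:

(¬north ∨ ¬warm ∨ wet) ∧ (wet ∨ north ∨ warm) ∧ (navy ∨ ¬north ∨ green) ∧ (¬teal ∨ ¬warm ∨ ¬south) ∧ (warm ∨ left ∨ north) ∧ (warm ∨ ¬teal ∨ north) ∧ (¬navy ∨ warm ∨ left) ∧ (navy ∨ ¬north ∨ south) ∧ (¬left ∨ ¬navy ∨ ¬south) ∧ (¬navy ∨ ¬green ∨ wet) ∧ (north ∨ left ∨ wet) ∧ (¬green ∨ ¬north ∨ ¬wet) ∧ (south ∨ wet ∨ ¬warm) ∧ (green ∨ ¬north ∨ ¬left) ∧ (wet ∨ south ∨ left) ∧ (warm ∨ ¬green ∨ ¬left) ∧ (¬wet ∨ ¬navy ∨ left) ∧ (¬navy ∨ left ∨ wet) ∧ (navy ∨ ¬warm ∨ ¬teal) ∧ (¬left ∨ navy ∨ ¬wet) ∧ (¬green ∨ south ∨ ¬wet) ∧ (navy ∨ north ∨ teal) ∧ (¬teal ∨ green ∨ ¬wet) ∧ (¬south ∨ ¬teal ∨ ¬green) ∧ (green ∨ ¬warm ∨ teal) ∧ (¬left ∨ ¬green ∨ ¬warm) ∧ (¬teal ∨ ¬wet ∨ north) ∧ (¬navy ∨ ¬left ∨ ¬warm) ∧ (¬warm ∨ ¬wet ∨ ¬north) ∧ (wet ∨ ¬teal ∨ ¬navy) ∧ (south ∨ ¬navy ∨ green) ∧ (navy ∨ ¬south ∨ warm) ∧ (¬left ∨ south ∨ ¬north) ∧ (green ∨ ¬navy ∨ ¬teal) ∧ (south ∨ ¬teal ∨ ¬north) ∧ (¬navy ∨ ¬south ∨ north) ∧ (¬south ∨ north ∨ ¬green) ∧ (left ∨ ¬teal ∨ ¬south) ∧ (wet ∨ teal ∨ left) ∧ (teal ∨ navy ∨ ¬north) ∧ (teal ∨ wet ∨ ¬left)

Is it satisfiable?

Try north = False.
Try wet = True.
From the singleton clause (¬teal), teal = False.
From the singleton clause (navy), navy = True.
From the singleton clause (left), left = True.
From the singleton clause (¬south), south = False.
From the singleton clause (¬green), green = False.
But (green) is also a unit clause — contradiction.
Backtrack on wet: now try wet = False.
From the singleton clause (warm), warm = True.
From the singleton clause (left), left = True.
From the singleton clause (south), south = True.
From the singleton clause (¬teal), teal = False.
But (teal) is also a unit clause — contradiction.
Neither wet = True nor wet = False works.
Backtrack on north: now try north = True.
Try warm = False.
Try navy = True.
From the singleton clause (left), left = True.
From the singleton clause (¬south), south = False.
But (south) is also a unit clause — contradiction.
Backtrack on navy: now try navy = False.
From the singleton clause (green), green = True.
From the singleton clause (south), south = True.
But (¬south) is also a unit clause — contradiction.
Neither navy = True nor navy = False works.
Backtrack on warm: now try warm = True.
From the singleton clause (wet), wet = True.
But (¬wet) is also a unit clause — contradiction.
Neither warm = True nor warm = False works.
Neither north = True nor north = False works.
No assignment satisfies every clause.

No, unsatisfiable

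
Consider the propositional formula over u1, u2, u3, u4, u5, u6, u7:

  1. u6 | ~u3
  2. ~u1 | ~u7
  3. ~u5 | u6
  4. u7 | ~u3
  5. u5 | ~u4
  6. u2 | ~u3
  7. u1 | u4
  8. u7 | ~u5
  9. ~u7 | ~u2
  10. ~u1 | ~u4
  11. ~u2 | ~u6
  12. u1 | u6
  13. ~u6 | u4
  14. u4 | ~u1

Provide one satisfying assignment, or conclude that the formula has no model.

u1=0,  u2=0,  u3=0,  u4=1,  u5=1,  u6=1,  u7=1

Case u6 = 1:
From the singleton clause (~u2), u2 = 0.
From the singleton clause (~u3), u3 = 0.
From the singleton clause (u4), u4 = 1.
From the singleton clause (u5), u5 = 1.
From the singleton clause (u7), u7 = 1.
From the singleton clause (~u1), u1 = 0.
Every clause now holds.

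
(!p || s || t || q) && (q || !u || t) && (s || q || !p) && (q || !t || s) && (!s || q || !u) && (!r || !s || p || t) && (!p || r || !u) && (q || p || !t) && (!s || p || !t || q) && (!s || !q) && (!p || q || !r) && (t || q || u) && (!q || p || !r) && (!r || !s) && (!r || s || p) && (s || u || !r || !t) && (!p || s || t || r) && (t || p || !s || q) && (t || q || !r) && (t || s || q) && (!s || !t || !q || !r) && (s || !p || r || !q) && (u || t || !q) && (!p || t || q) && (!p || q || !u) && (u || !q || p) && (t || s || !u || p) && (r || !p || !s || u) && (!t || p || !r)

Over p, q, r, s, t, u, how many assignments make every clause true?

3

There are 2^6 = 64 truth assignments over (p, q, r, s, t, u).
Split on q. With q = true, the clauses containing q are satisfied and !q drops from the rest; 3 of the 2^5 = 32 assignments to the other variables satisfy what remains.
With q = false, by the same count on the reduced clause set, 0 assignments work.
(One model: p=F, q=T, r=F, s=F, t=T, u=T.)
Total: 3 + 0 = 3.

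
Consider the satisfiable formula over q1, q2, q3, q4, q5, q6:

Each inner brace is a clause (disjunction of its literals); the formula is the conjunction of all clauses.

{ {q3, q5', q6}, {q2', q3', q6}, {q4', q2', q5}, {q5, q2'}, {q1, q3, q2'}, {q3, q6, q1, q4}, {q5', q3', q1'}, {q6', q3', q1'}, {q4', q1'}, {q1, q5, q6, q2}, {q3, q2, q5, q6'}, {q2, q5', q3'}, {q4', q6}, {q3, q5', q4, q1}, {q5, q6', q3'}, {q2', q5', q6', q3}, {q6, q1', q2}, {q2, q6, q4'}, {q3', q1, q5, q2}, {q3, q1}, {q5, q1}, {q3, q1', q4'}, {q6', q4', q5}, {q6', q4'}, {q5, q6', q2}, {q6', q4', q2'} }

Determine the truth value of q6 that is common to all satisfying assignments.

Suppose q6 = 0.
(q4') alone gives q4 = 0.
Case q3 = 1:
(q2') alone gives q2 = 0.
(q5') alone gives q5 = 0.
(q1) alone gives q1 = 1.
But (q1') is also a unit clause — contradiction.
Undo q3 and try q3 = 0.
(q5') alone gives q5 = 0.
(q2') alone gives q2 = 0.
(q1) alone gives q1 = 1.
But (q1') is also a unit clause — contradiction.
Neither q3 = 1 nor q3 = 0 works.
So every satisfying assignment has q6 = True.

True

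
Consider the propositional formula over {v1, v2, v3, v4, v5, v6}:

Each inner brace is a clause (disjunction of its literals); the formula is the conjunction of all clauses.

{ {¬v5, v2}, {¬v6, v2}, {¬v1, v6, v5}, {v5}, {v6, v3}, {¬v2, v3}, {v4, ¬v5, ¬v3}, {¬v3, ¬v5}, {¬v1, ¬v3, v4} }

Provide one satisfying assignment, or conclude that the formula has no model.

UNSATISFIABLE

From the singleton clause (v5), v5 = True.
From the singleton clause (v2), v2 = True.
From the singleton clause (v3), v3 = True.
That conflicts with the unit clause (¬v3).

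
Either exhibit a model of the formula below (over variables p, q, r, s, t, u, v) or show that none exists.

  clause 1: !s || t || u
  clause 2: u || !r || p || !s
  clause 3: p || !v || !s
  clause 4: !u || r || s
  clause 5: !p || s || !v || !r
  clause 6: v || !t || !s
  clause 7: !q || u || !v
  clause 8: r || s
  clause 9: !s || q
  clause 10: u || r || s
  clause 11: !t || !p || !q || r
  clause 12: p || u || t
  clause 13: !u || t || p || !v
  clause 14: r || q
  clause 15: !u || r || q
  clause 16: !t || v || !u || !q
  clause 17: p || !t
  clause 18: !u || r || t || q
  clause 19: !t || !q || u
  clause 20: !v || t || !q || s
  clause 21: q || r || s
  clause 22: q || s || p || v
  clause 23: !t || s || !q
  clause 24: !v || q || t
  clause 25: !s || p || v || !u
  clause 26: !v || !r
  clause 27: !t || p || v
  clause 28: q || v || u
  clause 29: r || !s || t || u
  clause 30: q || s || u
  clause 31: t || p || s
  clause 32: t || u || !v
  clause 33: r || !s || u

Branch on r: set r = true.
(!v) alone gives v = false.
Branch on t: set t = false.
Branch on s: set s = false.
(p) alone gives p = true.
Branch on q: set q = false.
(u) alone gives u = true.
Every clause now holds.

p: true; q: false; r: true; s: false; t: false; u: true; v: false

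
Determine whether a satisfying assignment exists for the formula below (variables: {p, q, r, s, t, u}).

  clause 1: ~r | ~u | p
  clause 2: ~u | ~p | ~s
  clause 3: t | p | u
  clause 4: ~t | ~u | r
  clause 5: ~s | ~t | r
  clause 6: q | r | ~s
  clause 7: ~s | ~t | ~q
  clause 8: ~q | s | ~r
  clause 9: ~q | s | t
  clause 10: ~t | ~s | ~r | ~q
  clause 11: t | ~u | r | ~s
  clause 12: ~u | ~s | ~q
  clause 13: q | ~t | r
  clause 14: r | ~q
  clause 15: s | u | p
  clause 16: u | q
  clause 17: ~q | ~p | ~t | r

Case r = 1:
Case u = 1:
(p) alone gives p = 1.
(~s) alone gives s = 0.
(~q) alone gives q = 0.
No clause remains; t is free.
A satisfying assignment: p=1,  q=0,  r=1,  s=0,  t=1,  u=1.

Yes, satisfiable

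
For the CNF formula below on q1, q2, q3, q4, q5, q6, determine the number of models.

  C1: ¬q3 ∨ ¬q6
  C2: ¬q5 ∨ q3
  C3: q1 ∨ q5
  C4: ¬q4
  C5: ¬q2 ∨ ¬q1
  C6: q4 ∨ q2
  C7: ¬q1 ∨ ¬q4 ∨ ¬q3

1

There are 2^6 = 64 truth assignments over (q1, q2, q3, q4, q5, q6).
Split on q2. With q2 = True, the clauses containing q2 are satisfied and ¬q2 drops from the rest; 1 of the 2^5 = 32 assignments to the other variables satisfy what remains.
With q2 = False, by the same count on the reduced clause set, 0 assignments work.
Total: 1 + 0 = 1.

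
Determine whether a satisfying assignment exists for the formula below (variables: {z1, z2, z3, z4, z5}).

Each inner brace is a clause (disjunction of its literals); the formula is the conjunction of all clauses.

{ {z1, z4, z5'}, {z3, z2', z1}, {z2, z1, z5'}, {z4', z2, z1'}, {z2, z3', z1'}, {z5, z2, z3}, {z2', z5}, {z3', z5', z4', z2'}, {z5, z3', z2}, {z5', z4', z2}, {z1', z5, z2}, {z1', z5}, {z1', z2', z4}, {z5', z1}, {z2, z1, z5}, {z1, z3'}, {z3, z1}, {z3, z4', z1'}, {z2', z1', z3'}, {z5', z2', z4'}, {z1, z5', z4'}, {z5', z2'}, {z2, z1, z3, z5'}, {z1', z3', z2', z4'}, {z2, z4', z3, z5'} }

Yes, satisfiable

Case z2 = 0:
Case z1 = 1:
The clause (z4') is unit, so z4 = 0.
The clause (z3') is unit, so z3 = 0.
The clause (z5) is unit, so z5 = 1.
Every clause now holds.
A satisfying assignment: z1: 1; z2: 0; z3: 0; z4: 0; z5: 1.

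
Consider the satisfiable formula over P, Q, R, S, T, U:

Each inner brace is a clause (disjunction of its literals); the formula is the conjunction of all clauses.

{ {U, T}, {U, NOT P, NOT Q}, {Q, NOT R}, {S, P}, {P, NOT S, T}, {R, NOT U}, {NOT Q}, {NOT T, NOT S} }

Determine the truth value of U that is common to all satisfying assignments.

Suppose U = true.
The clause (R) is unit, so R = true.
The clause (Q) is unit, so Q = true.
Now (NOT Q) is unsatisfied and unit — conflict.
So every satisfying assignment has U = False.

False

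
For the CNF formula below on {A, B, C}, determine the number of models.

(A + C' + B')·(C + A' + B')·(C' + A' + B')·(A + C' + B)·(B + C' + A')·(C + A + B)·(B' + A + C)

There are 2^3 = 8 truth assignments over (A, B, C).
Check each against the 7 clauses (columns in the order A, B, C):
  F F F  ✗ fails (C + A + B)
  F F T  ✗ fails (A + C' + B)
  F T F  ✗ fails (B' + A + C)
  F T T  ✗ fails (A + C' + B')
  T F F  ✓ satisfies all
  T F T  ✗ fails (B + C' + A')
  T T F  ✗ fails (C + A' + B')
  T T T  ✗ fails (C' + A' + B')
1 of the 8 rows is a model.

1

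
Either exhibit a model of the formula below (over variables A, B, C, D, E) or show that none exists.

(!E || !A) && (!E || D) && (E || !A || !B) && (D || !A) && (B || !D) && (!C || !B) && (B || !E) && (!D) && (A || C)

(!D) alone gives D = false.
(!E) alone gives E = false.
(!A) alone gives A = false.
(C) alone gives C = true.
(!B) alone gives B = false.
This assignment satisfies each clause.

A: false; B: false; C: true; D: false; E: false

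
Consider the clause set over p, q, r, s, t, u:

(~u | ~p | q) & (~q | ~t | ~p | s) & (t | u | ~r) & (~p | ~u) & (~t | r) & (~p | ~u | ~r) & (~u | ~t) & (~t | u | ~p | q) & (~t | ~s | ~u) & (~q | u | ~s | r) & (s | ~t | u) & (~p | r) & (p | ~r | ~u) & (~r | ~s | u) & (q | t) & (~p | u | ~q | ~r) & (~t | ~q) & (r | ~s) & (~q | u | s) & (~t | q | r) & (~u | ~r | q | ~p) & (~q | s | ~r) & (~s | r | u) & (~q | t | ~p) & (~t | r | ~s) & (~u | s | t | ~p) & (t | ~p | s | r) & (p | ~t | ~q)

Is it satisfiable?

Case p = 0:
Case t = 0:
Unit clause (q) forces q = 1.
Case u = 1:
Unit clause (~r) forces r = 0.
Unit clause (~s) forces s = 0.
Every clause now holds.
A satisfying assignment: p ↦ 0,  q ↦ 1,  r ↦ 0,  s ↦ 0,  t ↦ 0,  u ↦ 1.

Yes, satisfiable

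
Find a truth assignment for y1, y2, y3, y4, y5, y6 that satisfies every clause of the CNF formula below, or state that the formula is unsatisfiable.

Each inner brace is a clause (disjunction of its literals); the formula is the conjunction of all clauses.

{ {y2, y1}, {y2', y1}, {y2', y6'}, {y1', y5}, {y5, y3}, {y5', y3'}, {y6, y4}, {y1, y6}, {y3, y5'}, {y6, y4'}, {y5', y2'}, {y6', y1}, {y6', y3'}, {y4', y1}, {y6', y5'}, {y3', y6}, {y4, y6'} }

UNSATISFIABLE

Try y2 = 1.
Unit clause (y1) forces y1 = 1.
Unit clause (y6') forces y6 = 0.
Unit clause (y5) forces y5 = 1.
That conflicts with the unit clause (y5').
Backtrack on y2: now try y2 = 0.
Unit clause (y1) forces y1 = 1.
Unit clause (y5) forces y5 = 1.
Unit clause (y3') forces y3 = 0.
That conflicts with the unit clause (y3).
Either choice for y2 ends in contradiction.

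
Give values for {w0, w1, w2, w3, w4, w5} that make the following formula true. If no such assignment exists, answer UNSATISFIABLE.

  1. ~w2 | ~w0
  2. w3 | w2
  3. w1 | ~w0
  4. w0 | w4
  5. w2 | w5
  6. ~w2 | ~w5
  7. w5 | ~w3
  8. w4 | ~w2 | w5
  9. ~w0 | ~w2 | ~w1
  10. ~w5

w0: 0,  w1: 1,  w2: 1,  w3: 0,  w4: 1,  w5: 0

(~w5) alone gives w5 = 0.
(w2) alone gives w2 = 1.
(~w0) alone gives w0 = 0.
(w4) alone gives w4 = 1.
(~w3) alone gives w3 = 0.
All clauses hold; w1 can take either value.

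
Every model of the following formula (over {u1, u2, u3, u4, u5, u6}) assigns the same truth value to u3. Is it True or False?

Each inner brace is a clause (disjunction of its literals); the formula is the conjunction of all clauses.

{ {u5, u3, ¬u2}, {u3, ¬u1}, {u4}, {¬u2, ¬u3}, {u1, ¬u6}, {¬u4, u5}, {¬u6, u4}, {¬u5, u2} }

Suppose u3 = True.
The clause (u4) is unit, so u4 = True.
The clause (¬u2) is unit, so u2 = False.
The clause (u5) is unit, so u5 = True.
Now (¬u5) is unsatisfied and unit — conflict.
So every satisfying assignment has u3 = False.

False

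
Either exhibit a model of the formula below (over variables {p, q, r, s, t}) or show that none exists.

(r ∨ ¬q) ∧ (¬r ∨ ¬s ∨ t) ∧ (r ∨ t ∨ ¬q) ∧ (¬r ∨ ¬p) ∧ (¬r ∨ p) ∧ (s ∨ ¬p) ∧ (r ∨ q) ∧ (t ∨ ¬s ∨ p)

UNSATISFIABLE

Try r = True.
Unit clause (¬p) forces p = False.
But (p) is also a unit clause — contradiction.
Backtrack on r: now try r = False.
Unit clause (¬q) forces q = False.
But (q) is also a unit clause — contradiction.
Either choice for r ends in contradiction.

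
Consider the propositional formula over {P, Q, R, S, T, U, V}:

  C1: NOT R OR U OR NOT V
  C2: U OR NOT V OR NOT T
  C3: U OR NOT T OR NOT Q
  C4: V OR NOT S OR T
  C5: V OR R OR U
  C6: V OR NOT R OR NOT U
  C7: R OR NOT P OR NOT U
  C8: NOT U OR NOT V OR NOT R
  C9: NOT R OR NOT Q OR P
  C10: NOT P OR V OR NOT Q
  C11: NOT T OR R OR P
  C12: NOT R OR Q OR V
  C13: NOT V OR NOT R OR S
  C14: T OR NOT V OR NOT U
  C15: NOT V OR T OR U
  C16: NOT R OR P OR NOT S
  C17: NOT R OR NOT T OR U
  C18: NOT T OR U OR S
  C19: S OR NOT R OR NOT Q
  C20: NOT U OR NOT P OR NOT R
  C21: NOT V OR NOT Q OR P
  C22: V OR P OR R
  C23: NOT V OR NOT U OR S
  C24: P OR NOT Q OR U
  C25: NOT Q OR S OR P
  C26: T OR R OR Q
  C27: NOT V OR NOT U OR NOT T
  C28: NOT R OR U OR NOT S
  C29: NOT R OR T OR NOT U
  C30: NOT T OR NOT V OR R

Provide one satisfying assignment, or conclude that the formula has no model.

UNSATISFIABLE

Case R = false:
Case V = true:
(NOT T) alone gives T = false.
(NOT U) alone gives U = false.
That conflicts with the unit clause (U).
So V must be the other value — set V = false.
(U) alone gives U = true.
(NOT P) alone gives P = false.
That conflicts with the unit clause (P).
Either choice for V ends in contradiction.
So R must be the other value — set R = true.
Case U = true:
(V) alone gives V = true.
That conflicts with the unit clause (NOT V).
So U must be the other value — set U = false.
(NOT V) alone gives V = false.
(Q) alone gives Q = true.
(NOT T) alone gives T = false.
(NOT S) alone gives S = false.
That conflicts with the unit clause (S).
Either choice for U ends in contradiction.
Either choice for R ends in contradiction.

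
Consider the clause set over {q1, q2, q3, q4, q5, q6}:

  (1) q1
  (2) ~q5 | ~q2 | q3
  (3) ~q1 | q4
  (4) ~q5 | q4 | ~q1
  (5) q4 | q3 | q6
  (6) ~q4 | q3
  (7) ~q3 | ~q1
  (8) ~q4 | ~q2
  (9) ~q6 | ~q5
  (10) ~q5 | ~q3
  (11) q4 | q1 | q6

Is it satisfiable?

The clause (q1) is unit, so q1 = 1.
The clause (q4) is unit, so q4 = 1.
The clause (q3) is unit, so q3 = 1.
That conflicts with the unit clause (~q3).
No assignment satisfies every clause.

No, unsatisfiable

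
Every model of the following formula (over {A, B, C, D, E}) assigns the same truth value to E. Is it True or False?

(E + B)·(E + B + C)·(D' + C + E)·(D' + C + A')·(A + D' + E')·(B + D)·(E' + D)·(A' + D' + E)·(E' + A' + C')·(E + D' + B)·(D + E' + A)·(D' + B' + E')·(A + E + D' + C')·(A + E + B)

Suppose E = 1.
(D) alone gives D = 1.
(A) alone gives A = 1.
(C) alone gives C = 1.
That conflicts with the unit clause (C').
So every satisfying assignment has E = False.

False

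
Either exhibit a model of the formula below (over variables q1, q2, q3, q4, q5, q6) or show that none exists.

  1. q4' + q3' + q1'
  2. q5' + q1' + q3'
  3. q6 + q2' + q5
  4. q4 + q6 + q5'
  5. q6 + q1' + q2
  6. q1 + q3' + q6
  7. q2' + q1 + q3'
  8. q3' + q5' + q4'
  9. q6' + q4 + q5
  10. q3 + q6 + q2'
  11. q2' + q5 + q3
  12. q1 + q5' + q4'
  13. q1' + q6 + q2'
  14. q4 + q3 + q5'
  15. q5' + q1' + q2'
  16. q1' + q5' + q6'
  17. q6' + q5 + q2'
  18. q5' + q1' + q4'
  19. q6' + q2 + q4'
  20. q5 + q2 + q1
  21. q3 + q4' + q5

q1 ↦ 0, q2 ↦ 0, q3 ↦ 1, q4 ↦ 0, q5 ↦ 1, q6 ↦ 1

Try q4 = 0.
Try q6 = 1.
From the singleton clause (q5), q5 = 1.
From the singleton clause (q3), q3 = 1.
From the singleton clause (q1'), q1 = 0.
From the singleton clause (q2'), q2 = 0.
This assignment satisfies each clause.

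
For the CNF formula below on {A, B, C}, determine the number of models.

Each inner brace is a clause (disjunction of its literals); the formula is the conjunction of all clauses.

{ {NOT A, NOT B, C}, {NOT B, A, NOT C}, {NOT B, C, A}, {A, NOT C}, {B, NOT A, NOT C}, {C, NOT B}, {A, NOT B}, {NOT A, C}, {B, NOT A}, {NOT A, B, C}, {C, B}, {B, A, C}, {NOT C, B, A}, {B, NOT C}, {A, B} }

There are 2^3 = 8 truth assignments over (A, B, C).
Check each against the 15 clauses (columns in the order A, B, C):
  F F F  ✗ fails (C OR B)
  F F T  ✗ fails (A OR NOT C)
  F T F  ✗ fails (NOT B OR C OR A)
  F T T  ✗ fails (NOT B OR A OR NOT C)
  T F F  ✗ fails (NOT A OR C)
  T F T  ✗ fails (B OR NOT A OR NOT C)
  T T F  ✗ fails (NOT A OR NOT B OR C)
  T T T  ✓ satisfies all
1 of the 8 rows is a model.

1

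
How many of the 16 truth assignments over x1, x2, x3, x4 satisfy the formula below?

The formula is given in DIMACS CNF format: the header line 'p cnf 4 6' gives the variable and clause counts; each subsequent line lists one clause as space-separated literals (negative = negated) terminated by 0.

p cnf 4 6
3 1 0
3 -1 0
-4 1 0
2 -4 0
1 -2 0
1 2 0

3

There are 2^4 = 16 truth assignments over (x1, x2, x3, x4).
Split on x3. With x3 = True, the clauses containing x3 are satisfied and ¬x3 drops from the rest; 3 of the 2^3 = 8 assignments to the other variables satisfy what remains.
With x3 = False, by the same count on the reduced clause set, 0 assignments work.
(One model: x1=T, x2=F, x3=T, x4=F.)
Total: 3 + 0 = 3.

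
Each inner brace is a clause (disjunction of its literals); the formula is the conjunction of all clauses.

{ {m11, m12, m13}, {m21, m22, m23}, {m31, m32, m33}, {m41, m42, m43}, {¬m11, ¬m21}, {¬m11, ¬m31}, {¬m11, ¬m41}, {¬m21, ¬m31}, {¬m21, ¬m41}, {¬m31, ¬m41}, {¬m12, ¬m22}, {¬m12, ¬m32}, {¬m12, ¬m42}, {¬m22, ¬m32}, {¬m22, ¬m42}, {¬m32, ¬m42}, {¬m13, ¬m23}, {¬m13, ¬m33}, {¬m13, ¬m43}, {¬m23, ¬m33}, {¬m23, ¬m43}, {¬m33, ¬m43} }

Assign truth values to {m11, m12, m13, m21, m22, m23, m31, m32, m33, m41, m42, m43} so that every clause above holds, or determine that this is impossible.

Try m11 = False.
Try m12 = True.
Unit clause (¬m22) forces m22 = False.
Unit clause (¬m32) forces m32 = False.
Unit clause (¬m42) forces m42 = False.
Try m21 = True.
Unit clause (¬m31) forces m31 = False.
Unit clause (m33) forces m33 = True.
Unit clause (¬m41) forces m41 = False.
Unit clause (m43) forces m43 = True.
That conflicts with the unit clause (¬m43).
Backtrack on m21: now try m21 = False.
Unit clause (m23) forces m23 = True.
Unit clause (¬m13) forces m13 = False.
Unit clause (¬m33) forces m33 = False.
Unit clause (m31) forces m31 = True.
Unit clause (¬m41) forces m41 = False.
Unit clause (m43) forces m43 = True.
That conflicts with the unit clause (¬m43).
Either choice for m21 ends in contradiction.
Backtrack on m12: now try m12 = False.
Unit clause (m13) forces m13 = True.
Unit clause (¬m23) forces m23 = False.
Unit clause (¬m33) forces m33 = False.
Unit clause (¬m43) forces m43 = False.
Try m21 = True.
Unit clause (¬m31) forces m31 = False.
Unit clause (m32) forces m32 = True.
Unit clause (¬m41) forces m41 = False.
Unit clause (m42) forces m42 = True.
That conflicts with the unit clause (¬m42).
Backtrack on m21: now try m21 = False.
Unit clause (m22) forces m22 = True.
Unit clause (¬m32) forces m32 = False.
Unit clause (m31) forces m31 = True.
Unit clause (¬m41) forces m41 = False.
Unit clause (m42) forces m42 = True.
That conflicts with the unit clause (¬m42).
Either choice for m21 ends in contradiction.
Either choice for m12 ends in contradiction.
Backtrack on m11: now try m11 = True.
Unit clause (¬m21) forces m21 = False.
Unit clause (¬m31) forces m31 = False.
Unit clause (¬m41) forces m41 = False.
Try m22 = True.
Unit clause (¬m12) forces m12 = False.
Unit clause (¬m32) forces m32 = False.
Unit clause (m33) forces m33 = True.
Unit clause (¬m42) forces m42 = False.
Unit clause (m43) forces m43 = True.
That conflicts with the unit clause (¬m43).
Backtrack on m22: now try m22 = False.
Unit clause (m23) forces m23 = True.
Unit clause (¬m13) forces m13 = False.
Unit clause (¬m33) forces m33 = False.
Unit clause (m32) forces m32 = True.
Unit clause (¬m12) forces m12 = False.
Unit clause (¬m42) forces m42 = False.
Unit clause (m43) forces m43 = True.
That conflicts with the unit clause (¬m43).
Either choice for m22 ends in contradiction.
Either choice for m11 ends in contradiction.

UNSATISFIABLE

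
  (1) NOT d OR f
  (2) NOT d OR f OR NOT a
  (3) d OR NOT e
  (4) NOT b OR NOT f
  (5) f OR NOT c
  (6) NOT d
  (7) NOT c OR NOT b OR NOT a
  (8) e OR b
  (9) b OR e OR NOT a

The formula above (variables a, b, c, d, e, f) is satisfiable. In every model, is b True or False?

True

Suppose b = false.
From the singleton clause (NOT d), d = false.
From the singleton clause (NOT e), e = false.
But (e) is also a unit clause — contradiction.
So every satisfying assignment has b = True.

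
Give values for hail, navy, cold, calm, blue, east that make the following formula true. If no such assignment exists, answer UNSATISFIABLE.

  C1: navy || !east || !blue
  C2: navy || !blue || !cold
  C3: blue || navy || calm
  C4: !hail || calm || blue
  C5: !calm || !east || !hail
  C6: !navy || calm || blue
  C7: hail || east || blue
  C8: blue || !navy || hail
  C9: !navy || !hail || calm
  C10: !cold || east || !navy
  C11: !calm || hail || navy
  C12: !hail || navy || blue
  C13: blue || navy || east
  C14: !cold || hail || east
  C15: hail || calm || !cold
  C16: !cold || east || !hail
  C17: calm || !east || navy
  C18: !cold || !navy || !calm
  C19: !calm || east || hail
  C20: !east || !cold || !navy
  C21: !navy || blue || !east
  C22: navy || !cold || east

hail ↦ true,  navy ↦ false,  cold ↦ false,  calm ↦ false,  blue ↦ true,  east ↦ false

Try navy = false.
Try east = false.
From the singleton clause (blue), blue = true.
From the singleton clause (!cold), cold = false.
Try calm = false.
No clause remains; hail is free.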